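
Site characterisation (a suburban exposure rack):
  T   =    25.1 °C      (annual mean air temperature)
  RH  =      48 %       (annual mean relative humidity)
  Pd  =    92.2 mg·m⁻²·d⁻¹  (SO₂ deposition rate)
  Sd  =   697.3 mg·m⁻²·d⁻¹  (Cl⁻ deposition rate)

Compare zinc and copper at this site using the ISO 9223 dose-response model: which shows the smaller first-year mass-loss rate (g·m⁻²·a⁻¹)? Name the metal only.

zinc: temperature factor f = -0.071·(15.1) = -1.0721
  sulphur-dioxide contribution → 0.294 μm/a
  chloride contribution → 9.06 μm/a
  ⇒ r_corr(zinc) = 9.354 μm/a
  mass loss = 9.354 μm/a × 7.14 g/cm³ = 66.79 g·m⁻²·a⁻¹
copper: f(T) = -0.080·(T−10) [T>10 °C] = -1.2080
  sulphur-dioxide contribution → 0.08718 μm/a
  chloride contribution → 1.156 μm/a
  ⇒ r_corr(copper) = 1.243 μm/a
  mass loss = 1.243 μm/a × 8.96 g/cm³ = 11.14 g·m⁻²·a⁻¹
Ordering by g·m⁻²·a⁻¹: zinc (66.8) > copper (11.1)

copper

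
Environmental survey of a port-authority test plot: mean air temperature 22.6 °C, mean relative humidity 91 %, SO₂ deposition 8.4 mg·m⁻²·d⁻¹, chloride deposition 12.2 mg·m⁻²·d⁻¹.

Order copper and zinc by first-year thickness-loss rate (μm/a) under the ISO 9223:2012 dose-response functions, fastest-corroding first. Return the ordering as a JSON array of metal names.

copper: T>10 °C ⇒ hinge -0.080·(22.6−10) = -1.0080
  Pd branch = 0.0053·Pd^0.26·e^(0.059·RH+f) = 0.722 μm/a
  Sd branch = 0.01025·Sd^0.27·e^(0.036·RH+0.049·T) = 1.613 μm/a
  sum: 0.722 + 1.613 → r_corr = 2.335 μm/a
zinc: f(T) = -0.071·(T−10) [T>10 °C] = -0.8946
  Pd branch = 0.0129·Pd^0.44·e^(0.046·RH+f) = 0.8845 μm/a
  Sd branch = 0.0175·Sd^0.57·e^(0.008·RH+0.085·T) = 1.03 μm/a
  sum: 0.8845 + 1.03 → r_corr = 1.914 μm/a
Ordering by μm/a: copper (2.34) > zinc (1.91)

["copper", "zinc"]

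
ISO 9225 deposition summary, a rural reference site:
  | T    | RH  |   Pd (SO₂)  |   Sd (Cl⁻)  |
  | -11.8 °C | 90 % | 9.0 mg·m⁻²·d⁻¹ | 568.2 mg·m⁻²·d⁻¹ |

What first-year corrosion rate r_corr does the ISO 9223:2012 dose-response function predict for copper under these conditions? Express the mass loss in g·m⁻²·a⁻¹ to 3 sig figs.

r_corr = 8.38 g·m⁻²·a⁻¹

copper: T≤10 °C ⇒ hinge +0.126·(-11.8−10) = -2.7468
  Pd branch = 0.0053·Pd^0.26·e^(0.059·RH+f) = 0.1218 μm/a
  Sd branch = 0.01025·Sd^0.27·e^(0.036·RH+0.049·T) = 0.8137 μm/a
  sum: 0.1218 + 0.8137 → r_corr = 0.9354 μm/a
Convert to mass loss: 0.9354 μm/a × 8.96 g/cm³ = 8.382 g·m⁻²·a⁻¹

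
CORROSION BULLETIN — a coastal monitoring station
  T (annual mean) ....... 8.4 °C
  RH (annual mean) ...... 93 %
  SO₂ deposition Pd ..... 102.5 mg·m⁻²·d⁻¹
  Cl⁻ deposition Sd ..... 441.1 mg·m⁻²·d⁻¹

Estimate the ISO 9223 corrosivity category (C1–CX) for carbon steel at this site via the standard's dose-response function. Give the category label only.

CX

carbon steel: T≤10 °C ⇒ hinge +0.150·(8.4−10) = -0.2400
  SO₂ term: 1.77·102.5^0.52·exp(0.02·93-0.2400) = 99.34
  Cl⁻ term: 0.102·441.1^0.62·exp(0.033·93+0.04·8.4) = 134
  sum: 99.34 + 134 → r_corr = 233.3 μm/a
233 μm/a falls in (200, 700] for carbon steel → category CX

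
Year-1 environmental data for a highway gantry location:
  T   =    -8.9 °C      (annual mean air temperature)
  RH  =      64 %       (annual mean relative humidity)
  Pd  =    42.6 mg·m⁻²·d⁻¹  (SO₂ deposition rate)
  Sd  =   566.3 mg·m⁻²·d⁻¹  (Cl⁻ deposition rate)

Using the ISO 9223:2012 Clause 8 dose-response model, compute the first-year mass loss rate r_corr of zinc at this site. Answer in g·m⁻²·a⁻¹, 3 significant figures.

r_corr = 8.07 g·m⁻²·a⁻¹

zinc: f(T) = +0.038·(T−10) [T≤10 °C] = -0.7182
  sulphur-dioxide contribution → 0.6226 μm/a
  chloride contribution → 0.5083 μm/a
  total first-year rate 1.131 μm/a
Convert to mass loss: 1.131 μm/a × 7.14 g/cm³ = 8.074 g·m⁻²·a⁻¹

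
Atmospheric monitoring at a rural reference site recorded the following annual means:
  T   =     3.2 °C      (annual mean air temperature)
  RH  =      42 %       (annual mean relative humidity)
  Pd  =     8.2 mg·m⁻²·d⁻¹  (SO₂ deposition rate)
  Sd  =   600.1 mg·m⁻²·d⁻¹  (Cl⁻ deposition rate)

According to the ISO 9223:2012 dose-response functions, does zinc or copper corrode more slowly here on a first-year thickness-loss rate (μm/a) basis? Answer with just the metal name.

copper

zinc: temperature factor f = +0.038·(-6.8) = -0.2584
  Pd branch = 0.0129·Pd^0.44·e^(0.046·RH+f) = 0.1736 μm/a
  Sd branch = 0.0175·Sd^0.57·e^(0.008·RH+0.085·T) = 1.232 μm/a
  r_corr = 0.1736 + 1.232 = 1.406 μm/a
copper: f(T) = +0.126·(T−10) [T≤10 °C] = -0.8568
  SO₂ term: 0.0053·8.2^0.26·exp(0.059·42-0.8568) = 0.04634
  Cl⁻ term: 0.01025·600.1^0.27·exp(0.036·42+0.049·3.2) = 0.3059
  r_corr = 0.04634 + 0.3059 = 0.3522 μm/a
Ordering by μm/a: zinc (1.41) > copper (0.352)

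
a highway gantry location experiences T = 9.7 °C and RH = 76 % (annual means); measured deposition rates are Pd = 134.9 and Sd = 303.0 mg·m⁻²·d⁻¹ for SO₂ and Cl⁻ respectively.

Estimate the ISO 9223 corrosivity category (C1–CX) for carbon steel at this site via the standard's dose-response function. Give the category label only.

C5

carbon steel: T≤10 °C ⇒ hinge +0.150·(9.7−10) = -0.0450
  SO₂ term: 1.77·134.9^0.52·exp(0.02·76-0.0450) = 99.12
  Cl⁻ term: 0.102·303.0^0.62·exp(0.033·76+0.04·9.7) = 63.8
  r_corr = 99.12 + 63.8 = 162.9 μm/a
ISO 9223 Table 2 (carbon steel): 80 < 163 ≤ 200 μm/a ⇒ C5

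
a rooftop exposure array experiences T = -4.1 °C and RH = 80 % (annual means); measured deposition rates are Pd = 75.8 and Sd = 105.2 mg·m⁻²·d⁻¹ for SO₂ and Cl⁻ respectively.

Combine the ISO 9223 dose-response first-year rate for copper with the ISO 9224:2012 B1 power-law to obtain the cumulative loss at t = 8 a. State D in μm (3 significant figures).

D(8) = 3.34 μm

copper: temperature factor f = +0.126·(-14.1) = -1.7766
  SO₂ term: 0.0053·75.8^0.26·exp(0.059·80-1.7766) = 0.31
  Cl⁻ term: 0.01025·105.2^0.27·exp(0.036·80+0.049·-4.1) = 0.525
  sum: 0.31 + 0.525 → r_corr = 0.835 μm/a
ISO 9224: D(t) = r_corr · t^b with b = 0.667 (copper, B1)
  D(8) = 0.835 × 8^0.667 = 0.835 × 4.003 = 3.342 μm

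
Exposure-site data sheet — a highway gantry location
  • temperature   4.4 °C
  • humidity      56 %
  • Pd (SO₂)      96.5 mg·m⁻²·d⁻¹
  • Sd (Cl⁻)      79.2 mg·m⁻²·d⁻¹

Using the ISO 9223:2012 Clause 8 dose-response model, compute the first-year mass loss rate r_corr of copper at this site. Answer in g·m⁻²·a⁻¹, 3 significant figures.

r_corr = 4.88 g·m⁻²·a⁻¹

copper: temperature factor f = +0.126·(-5.6) = -0.7056
  sulphur-dioxide contribution → 0.2337 μm/a
  chloride contribution → 0.3109 μm/a
  total first-year rate 0.5446 μm/a
Convert to mass loss: 0.5446 μm/a × 8.96 g/cm³ = 4.879 g·m⁻²·a⁻¹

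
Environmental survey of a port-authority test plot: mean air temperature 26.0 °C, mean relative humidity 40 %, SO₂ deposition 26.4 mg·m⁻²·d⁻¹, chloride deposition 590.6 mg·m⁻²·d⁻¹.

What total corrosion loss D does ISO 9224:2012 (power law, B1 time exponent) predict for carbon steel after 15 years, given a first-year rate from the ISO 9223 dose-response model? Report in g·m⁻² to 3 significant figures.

carbon steel: temperature factor f = -0.054·(16.0) = -0.8640
  SO₂ term: 1.77·26.4^0.52·exp(0.02·40-0.8640) = 9.108
  Sd branch = 0.102·Sd^0.62·e^(0.033·RH+0.04·T) = 56.46 μm/a
  sum: 9.108 + 56.46 → r_corr = 65.57 μm/a
ISO 9224: D(t) = r_corr · t^b with b = 0.523 (carbon steel, B1)
  D(15) = 65.57 × 15^0.523 = 65.57 × 4.122 = 270.3 μm
  Mass loss = 270.3 μm × 7.85 g/cm³ = 2122 g·m⁻²

D(15) = 2.12e+03 g·m⁻²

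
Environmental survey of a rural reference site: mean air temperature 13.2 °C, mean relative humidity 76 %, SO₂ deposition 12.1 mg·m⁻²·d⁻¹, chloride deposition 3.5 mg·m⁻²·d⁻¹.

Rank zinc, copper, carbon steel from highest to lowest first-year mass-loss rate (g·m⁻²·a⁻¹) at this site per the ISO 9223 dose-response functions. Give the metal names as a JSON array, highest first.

zinc: f(T) = -0.071·(T−10) [T>10 °C] = -0.2272
  sulphur-dioxide contribution → 1.015 μm/a
  chloride contribution → 0.2016 μm/a
  total first-year rate 1.217 μm/a
  mass loss = 1.217 μm/a × 7.14 g/cm³ = 8.689 g·m⁻²·a⁻¹
copper: T>10 °C ⇒ hinge -0.080·(13.2−10) = -0.2560
  sulphur-dioxide contribution → 0.695 μm/a
  chloride contribution → 0.4234 μm/a
  total first-year rate 1.118 μm/a
  mass loss = 1.118 μm/a × 8.96 g/cm³ = 10.02 g·m⁻²·a⁻¹
carbon steel: temperature factor f = -0.054·(3.2) = -0.1728
  sulphur-dioxide contribution → 24.89 μm/a
  chloride contribution → 4.618 μm/a
  total first-year rate 29.51 μm/a
  mass loss = 29.51 μm/a × 7.85 g/cm³ = 231.7 g·m⁻²·a⁻¹
Ordering by g·m⁻²·a⁻¹: carbon steel (232) > copper (10) > zinc (8.69)

["carbon steel", "copper", "zinc"]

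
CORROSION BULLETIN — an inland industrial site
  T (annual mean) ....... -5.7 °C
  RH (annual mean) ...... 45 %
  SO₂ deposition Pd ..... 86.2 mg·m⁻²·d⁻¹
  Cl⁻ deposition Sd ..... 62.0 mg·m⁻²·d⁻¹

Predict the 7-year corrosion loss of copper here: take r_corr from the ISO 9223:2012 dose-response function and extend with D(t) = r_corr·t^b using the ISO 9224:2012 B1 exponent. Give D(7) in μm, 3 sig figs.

copper: temperature factor f = +0.126·(-15.7) = -1.9782
  Pd branch = 0.0053·Pd^0.26·e^(0.059·RH+f) = 0.03322 μm/a
  Cl⁻ term: 0.01025·62.0^0.27·exp(0.036·45+0.049·-5.7) = 0.1194
  r_corr = 0.03322 + 0.1194 = 0.1526 μm/a
Long-term exponent b (ISO 9224 Table 2, B1) = 0.667
  D(7) = 0.1526 × 7^0.667 = 0.1526 × 3.662 = 0.5588 μm

D(7) = 0.559 μm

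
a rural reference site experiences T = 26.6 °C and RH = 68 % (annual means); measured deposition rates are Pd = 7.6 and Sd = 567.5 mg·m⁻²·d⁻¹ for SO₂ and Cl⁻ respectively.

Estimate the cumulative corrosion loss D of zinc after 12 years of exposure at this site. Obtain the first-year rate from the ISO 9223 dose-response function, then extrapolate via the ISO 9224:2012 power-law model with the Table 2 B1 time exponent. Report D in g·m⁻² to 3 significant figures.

zinc: temperature factor f = -0.071·(16.6) = -1.1786
  sulphur-dioxide contribution → 0.2212 μm/a
  chloride contribution → 10.74 μm/a
  ⇒ r_corr(zinc) = 10.96 μm/a
Power-law: D(12) = r_corr · 12^0.813
  D(12) = 10.96 × 12^0.813 = 10.96 × 7.54 = 82.65 μm
  Mass loss = 82.65 μm × 7.14 g/cm³ = 590.1 g·m⁻²

D(12) = 590 g·m⁻²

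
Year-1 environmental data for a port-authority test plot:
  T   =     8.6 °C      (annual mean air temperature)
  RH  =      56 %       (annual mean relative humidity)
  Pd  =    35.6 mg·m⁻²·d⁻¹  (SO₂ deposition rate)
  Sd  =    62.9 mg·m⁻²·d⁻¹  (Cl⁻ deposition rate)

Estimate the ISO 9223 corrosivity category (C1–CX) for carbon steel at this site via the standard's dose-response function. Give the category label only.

C3

carbon steel: T≤10 °C ⇒ hinge +0.150·(8.6−10) = -0.2100
  sulphur-dioxide contribution → 28.18 μm/a
  chloride contribution → 11.91 μm/a
  total first-year rate 40.08 μm/a
ISO 9223 Table 2 (carbon steel): 25 < 40.1 ≤ 50 μm/a ⇒ C3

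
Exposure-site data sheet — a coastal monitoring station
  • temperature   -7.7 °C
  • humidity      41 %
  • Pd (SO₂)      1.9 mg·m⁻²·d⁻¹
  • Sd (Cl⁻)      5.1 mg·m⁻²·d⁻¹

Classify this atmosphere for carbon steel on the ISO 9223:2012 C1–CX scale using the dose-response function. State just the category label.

carbon steel: f(T) = +0.150·(T−10) [T≤10 °C] = -2.6550
  Pd branch = 1.77·Pd^0.52·e^(0.02·RH+f) = 0.3945 μm/a
  Cl⁻ term: 0.102·5.1^0.62·exp(0.033·41+0.04·-7.7) = 0.7964
  sum: 0.3945 + 0.7964 → r_corr = 1.191 μm/a
ISO 9223 Table 2 (carbon steel): 0 < 1.19 ≤ 1.3 μm/a ⇒ C1

C1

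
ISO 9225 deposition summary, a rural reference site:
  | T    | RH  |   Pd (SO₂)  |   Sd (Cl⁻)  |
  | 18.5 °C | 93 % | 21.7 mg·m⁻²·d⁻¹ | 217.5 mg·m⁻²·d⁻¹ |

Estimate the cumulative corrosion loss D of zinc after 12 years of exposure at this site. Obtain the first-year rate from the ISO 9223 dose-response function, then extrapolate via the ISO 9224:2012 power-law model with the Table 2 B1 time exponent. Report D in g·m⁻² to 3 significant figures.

zinc: T>10 °C ⇒ hinge -0.071·(18.5−10) = -0.6035
  Pd branch = 0.0129·Pd^0.44·e^(0.046·RH+f) = 1.97 μm/a
  Cl⁻ term: 0.0175·217.5^0.57·exp(0.008·93+0.085·18.5) = 3.814
  sum: 1.97 + 3.814 → r_corr = 5.784 μm/a
Long-term exponent b (ISO 9224 Table 2, B1) = 0.813
  D(12) = 5.784 × 12^0.813 = 5.784 × 7.54 = 43.61 μm
  Mass loss = 43.61 μm × 7.14 g/cm³ = 311.4 g·m⁻²

D(12) = 311 g·m⁻²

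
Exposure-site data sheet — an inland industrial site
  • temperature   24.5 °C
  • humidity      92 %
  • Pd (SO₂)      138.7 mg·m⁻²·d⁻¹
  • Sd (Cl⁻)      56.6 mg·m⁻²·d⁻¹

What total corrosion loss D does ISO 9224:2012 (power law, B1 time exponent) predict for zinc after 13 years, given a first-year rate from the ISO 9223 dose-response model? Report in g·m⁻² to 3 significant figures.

D(13) = 328 g·m⁻²

zinc: T>10 °C ⇒ hinge -0.071·(24.5−10) = -1.0295
  sulphur-dioxide contribution → 2.779 μm/a
  chloride contribution → 2.926 μm/a
  ⇒ r_corr(zinc) = 5.705 μm/a
Long-term exponent b (ISO 9224 Table 2, B1) = 0.813
  D(13) = 5.705 × 13^0.813 = 5.705 × 8.047 = 45.91 μm
  Mass loss = 45.91 μm × 7.14 g/cm³ = 327.8 g·m⁻²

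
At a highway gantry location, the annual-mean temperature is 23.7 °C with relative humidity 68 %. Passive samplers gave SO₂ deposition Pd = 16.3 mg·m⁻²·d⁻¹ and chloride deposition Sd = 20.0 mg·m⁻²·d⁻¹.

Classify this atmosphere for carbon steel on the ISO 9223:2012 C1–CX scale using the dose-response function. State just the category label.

carbon steel: f(T) = -0.054·(T−10) [T>10 °C] = -0.7398
  Pd branch = 1.77·Pd^0.52·e^(0.02·RH+f) = 14.05 μm/a
  Sd branch = 0.102·Sd^0.62·e^(0.033·RH+0.04·T) = 15.9 μm/a
  sum: 14.05 + 15.9 → r_corr = 29.95 μm/a
30 μm/a falls in (25, 50] for carbon steel → category C3

C3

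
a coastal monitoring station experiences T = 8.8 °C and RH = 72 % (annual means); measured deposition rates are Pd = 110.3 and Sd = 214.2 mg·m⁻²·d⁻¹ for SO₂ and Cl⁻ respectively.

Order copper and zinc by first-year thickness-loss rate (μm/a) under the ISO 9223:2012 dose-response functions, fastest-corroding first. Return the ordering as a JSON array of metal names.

["zinc", "copper"]

copper: T≤10 °C ⇒ hinge +0.126·(8.8−10) = -0.1512
  Pd branch = 0.0053·Pd^0.26·e^(0.059·RH+f) = 1.083 μm/a
  Cl⁻ term: 0.01025·214.2^0.27·exp(0.036·72+0.049·8.8) = 0.8974
  sum: 1.083 + 0.8974 → r_corr = 1.98 μm/a
zinc: temperature factor f = +0.038·(-1.2) = -0.0456
  SO₂ term: 0.0129·110.3^0.44·exp(0.046·72-0.0456) = 2.679
  Cl⁻ term: 0.0175·214.2^0.57·exp(0.008·72+0.085·8.8) = 1.402
  sum: 2.679 + 1.402 → r_corr = 4.08 μm/a
Ordering by μm/a: zinc (4.08) > copper (1.98)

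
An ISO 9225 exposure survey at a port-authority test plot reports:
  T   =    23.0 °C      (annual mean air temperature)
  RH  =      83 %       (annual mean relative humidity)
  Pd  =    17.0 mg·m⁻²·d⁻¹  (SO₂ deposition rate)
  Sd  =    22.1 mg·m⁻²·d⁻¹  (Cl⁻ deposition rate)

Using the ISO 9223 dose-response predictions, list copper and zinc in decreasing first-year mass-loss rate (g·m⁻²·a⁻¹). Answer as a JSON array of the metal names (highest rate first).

["copper", "zinc"]

copper: T>10 °C ⇒ hinge -0.080·(23.0−10) = -1.0400
  sulphur-dioxide contribution → 0.5239 μm/a
  chloride contribution → 1.448 μm/a
  ⇒ r_corr(copper) = 1.972 μm/a
  mass loss = 1.972 μm/a × 8.96 g/cm³ = 17.67 g·m⁻²·a⁻¹
zinc: T>10 °C ⇒ hinge -0.071·(23.0−10) = -0.9230
  sulphur-dioxide contribution → 0.8115 μm/a
  chloride contribution → 1.402 μm/a
  total first-year rate 2.214 μm/a
  mass loss = 2.214 μm/a × 7.14 g/cm³ = 15.8 g·m⁻²·a⁻¹
Ordering by g·m⁻²·a⁻¹: copper (17.7) > zinc (15.8)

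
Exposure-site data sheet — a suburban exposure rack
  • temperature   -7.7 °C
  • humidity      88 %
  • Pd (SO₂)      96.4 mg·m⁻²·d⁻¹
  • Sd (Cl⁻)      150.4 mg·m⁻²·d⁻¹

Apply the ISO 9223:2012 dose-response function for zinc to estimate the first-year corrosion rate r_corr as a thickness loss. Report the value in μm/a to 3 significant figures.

r_corr = 3.14 μm/a

zinc: T≤10 °C ⇒ hinge +0.038·(-7.7−10) = -0.6726
  sulphur-dioxide contribution → 2.815 μm/a
  chloride contribution → 0.3203 μm/a
  total first-year rate 3.135 μm/a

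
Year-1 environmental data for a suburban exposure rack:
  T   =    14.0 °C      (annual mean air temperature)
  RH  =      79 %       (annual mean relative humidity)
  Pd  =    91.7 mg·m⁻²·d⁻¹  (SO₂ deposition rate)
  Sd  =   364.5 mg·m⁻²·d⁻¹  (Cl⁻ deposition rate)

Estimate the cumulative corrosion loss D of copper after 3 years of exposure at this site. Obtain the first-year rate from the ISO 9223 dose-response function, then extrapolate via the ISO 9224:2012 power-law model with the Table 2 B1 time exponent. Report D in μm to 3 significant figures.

D(3) = 6.32 μm

copper: temperature factor f = -0.080·(4.0) = -0.3200
  Pd branch = 0.0053·Pd^0.26·e^(0.059·RH+f) = 1.318 μm/a
  Sd branch = 0.01025·Sd^0.27·e^(0.036·RH+0.049·T) = 1.72 μm/a
  sum: 1.318 + 1.72 → r_corr = 3.037 μm/a
Power-law: D(3) = r_corr · 3^0.667
  D(3) = 3.037 × 3^0.667 = 3.037 × 2.081 = 6.32 μm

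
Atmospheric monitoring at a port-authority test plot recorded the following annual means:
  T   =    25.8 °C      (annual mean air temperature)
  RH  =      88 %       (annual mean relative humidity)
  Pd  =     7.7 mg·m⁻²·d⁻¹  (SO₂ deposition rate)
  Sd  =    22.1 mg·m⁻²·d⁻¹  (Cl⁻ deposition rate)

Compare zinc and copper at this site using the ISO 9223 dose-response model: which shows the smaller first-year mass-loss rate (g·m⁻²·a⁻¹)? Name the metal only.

zinc

zinc: temperature factor f = -0.071·(15.8) = -1.1218
  sulphur-dioxide contribution → 0.5909 μm/a
  chloride contribution → 1.851 μm/a
  ⇒ r_corr(zinc) = 2.442 μm/a
  mass loss = 2.442 μm/a × 7.14 g/cm³ = 17.44 g·m⁻²·a⁻¹
copper: temperature factor f = -0.080·(15.8) = -1.2640
  sulphur-dioxide contribution → 0.4578 μm/a
  chloride contribution → 1.989 μm/a
  total first-year rate 2.447 μm/a
  mass loss = 2.447 μm/a × 8.96 g/cm³ = 21.92 g·m⁻²·a⁻¹
Ordering by g·m⁻²·a⁻¹: copper (21.9) > zinc (17.4)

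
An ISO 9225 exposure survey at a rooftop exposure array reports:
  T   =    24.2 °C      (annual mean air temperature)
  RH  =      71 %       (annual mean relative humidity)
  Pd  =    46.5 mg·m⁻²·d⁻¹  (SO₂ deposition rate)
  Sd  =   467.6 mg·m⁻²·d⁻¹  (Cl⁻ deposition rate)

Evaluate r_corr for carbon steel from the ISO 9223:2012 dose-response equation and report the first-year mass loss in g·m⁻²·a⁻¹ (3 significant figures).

r_corr = 1.19e+03 g·m⁻²·a⁻¹

carbon steel: T>10 °C ⇒ hinge -0.054·(24.2−10) = -0.7668
  SO₂ term: 1.77·46.5^0.52·exp(0.02·71-0.7668) = 25.05
  Cl⁻ term: 0.102·467.6^0.62·exp(0.033·71+0.04·24.2) = 126.4
  r_corr = 25.05 + 126.4 = 151.5 μm/a
Convert to mass loss: 151.5 μm/a × 7.85 g/cm³ = 1189 g·m⁻²·a⁻¹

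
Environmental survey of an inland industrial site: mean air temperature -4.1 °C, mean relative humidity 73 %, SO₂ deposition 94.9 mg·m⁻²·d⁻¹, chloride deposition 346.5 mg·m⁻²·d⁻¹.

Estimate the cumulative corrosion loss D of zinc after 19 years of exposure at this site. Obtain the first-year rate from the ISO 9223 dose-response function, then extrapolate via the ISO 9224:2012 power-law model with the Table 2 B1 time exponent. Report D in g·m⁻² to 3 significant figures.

D(19) = 174 g·m⁻²

zinc: temperature factor f = +0.038·(-14.1) = -0.5358
  SO₂ term: 0.0129·94.9^0.44·exp(0.046·73-0.5358) = 1.608
  Sd branch = 0.0175·Sd^0.57·e^(0.008·RH+0.085·T) = 0.6208 μm/a
  sum: 1.608 + 0.6208 → r_corr = 2.229 μm/a
ISO 9224: D(t) = r_corr · t^b with b = 0.813 (zinc, B1)
  D(19) = 2.229 × 19^0.813 = 2.229 × 10.96 = 24.42 μm
  Mass loss = 24.42 μm × 7.14 g/cm³ = 174.3 g·m⁻²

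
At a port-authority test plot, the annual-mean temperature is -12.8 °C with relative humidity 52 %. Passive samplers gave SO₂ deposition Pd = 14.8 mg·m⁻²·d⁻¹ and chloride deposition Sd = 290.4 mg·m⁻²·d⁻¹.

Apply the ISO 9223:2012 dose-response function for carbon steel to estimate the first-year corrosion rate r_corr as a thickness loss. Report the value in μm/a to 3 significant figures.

r_corr = 12.1 μm/a

carbon steel: f(T) = +0.150·(T−10) [T≤10 °C] = -3.4200
  Pd branch = 1.77·Pd^0.52·e^(0.02·RH+f) = 0.6651 μm/a
  Cl⁻ term: 0.102·290.4^0.62·exp(0.033·52+0.04·-12.8) = 11.44
  sum: 0.6651 + 11.44 → r_corr = 12.11 μm/a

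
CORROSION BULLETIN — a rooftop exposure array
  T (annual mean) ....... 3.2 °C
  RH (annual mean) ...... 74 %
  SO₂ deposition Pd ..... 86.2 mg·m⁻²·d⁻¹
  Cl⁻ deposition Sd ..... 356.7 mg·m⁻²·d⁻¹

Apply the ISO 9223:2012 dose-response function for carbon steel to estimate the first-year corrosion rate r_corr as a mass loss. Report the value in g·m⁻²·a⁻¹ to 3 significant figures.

carbon steel: temperature factor f = +0.150·(-6.8) = -1.0200
  SO₂ term: 1.77·86.2^0.52·exp(0.02·74-1.0200) = 28.46
  Sd branch = 0.102·Sd^0.62·e^(0.033·RH+0.04·T) = 50.95 μm/a
  r_corr = 28.46 + 50.95 = 79.41 μm/a
Convert to mass loss: 79.41 μm/a × 7.85 g/cm³ = 623.4 g·m⁻²·a⁻¹

r_corr = 623 g·m⁻²·a⁻¹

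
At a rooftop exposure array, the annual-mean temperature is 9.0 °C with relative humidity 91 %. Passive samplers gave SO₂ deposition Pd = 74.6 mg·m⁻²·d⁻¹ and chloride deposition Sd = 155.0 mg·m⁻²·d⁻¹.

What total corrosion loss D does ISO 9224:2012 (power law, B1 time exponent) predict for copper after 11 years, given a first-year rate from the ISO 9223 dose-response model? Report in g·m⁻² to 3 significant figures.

D(11) = 209 g·m⁻²

copper: f(T) = +0.126·(T−10) [T≤10 °C] = -0.1260
  sulphur-dioxide contribution → 3.077 μm/a
  chloride contribution → 1.646 μm/a
  total first-year rate 4.723 μm/a
Long-term exponent b (ISO 9224 Table 2, B1) = 0.667
  D(11) = 4.723 × 11^0.667 = 4.723 × 4.95 = 23.38 μm
  Mass loss = 23.38 μm × 8.96 g/cm³ = 209.5 g·m⁻²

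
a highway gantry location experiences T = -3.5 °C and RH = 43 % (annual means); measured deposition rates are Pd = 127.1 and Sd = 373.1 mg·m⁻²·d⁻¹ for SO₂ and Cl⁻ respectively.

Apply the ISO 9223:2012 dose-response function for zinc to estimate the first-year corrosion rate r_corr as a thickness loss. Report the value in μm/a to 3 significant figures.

zinc: temperature factor f = +0.038·(-13.5) = -0.5130
  Pd branch = 0.0129·Pd^0.44·e^(0.046·RH+f) = 0.4706 μm/a
  Cl⁻ term: 0.0175·373.1^0.57·exp(0.008·43+0.085·-3.5) = 0.536
  r_corr = 0.4706 + 0.536 = 1.007 μm/a

r_corr = 1.01 μm/a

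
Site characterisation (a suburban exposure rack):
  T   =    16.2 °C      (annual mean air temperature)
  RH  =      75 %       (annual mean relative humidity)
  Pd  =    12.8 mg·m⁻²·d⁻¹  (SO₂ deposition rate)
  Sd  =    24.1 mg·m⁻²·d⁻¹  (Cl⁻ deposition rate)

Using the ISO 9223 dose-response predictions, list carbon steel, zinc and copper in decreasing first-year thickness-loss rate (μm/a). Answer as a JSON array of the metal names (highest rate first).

["carbon steel", "zinc", "copper"]

carbon steel: f(T) = -0.054·(T−10) [T>10 °C] = -0.3348
  Pd branch = 1.77·Pd^0.52·e^(0.02·RH+f) = 21.37 μm/a
  Cl⁻ term: 0.102·24.1^0.62·exp(0.033·75+0.04·16.2) = 16.66
  r_corr = 21.37 + 16.66 = 38.03 μm/a
zinc: f(T) = -0.071·(T−10) [T>10 °C] = -0.4402
  Pd branch = 0.0129·Pd^0.44·e^(0.046·RH+f) = 0.8033 μm/a
  Sd branch = 0.0175·Sd^0.57·e^(0.008·RH+0.085·T) = 0.7752 μm/a
  r_corr = 0.8033 + 0.7752 = 1.578 μm/a
copper: temperature factor f = -0.080·(6.2) = -0.4960
  Pd branch = 0.0053·Pd^0.26·e^(0.059·RH+f) = 0.523 μm/a
  Sd branch = 0.01025·Sd^0.27·e^(0.036·RH+0.049·T) = 0.7965 μm/a
  sum: 0.523 + 0.7965 → r_corr = 1.32 μm/a
Ordering by μm/a: carbon steel (38) > zinc (1.58) > copper (1.32)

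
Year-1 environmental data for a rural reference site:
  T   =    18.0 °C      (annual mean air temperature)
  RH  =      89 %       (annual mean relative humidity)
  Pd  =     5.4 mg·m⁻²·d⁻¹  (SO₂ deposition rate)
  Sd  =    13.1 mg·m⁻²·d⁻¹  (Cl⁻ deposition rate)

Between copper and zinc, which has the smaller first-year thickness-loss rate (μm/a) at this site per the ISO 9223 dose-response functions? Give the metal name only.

copper: T>10 °C ⇒ hinge -0.080·(18.0−10) = -0.6400
  Pd branch = 0.0053·Pd^0.26·e^(0.059·RH+f) = 0.8265 μm/a
  Cl⁻ term: 0.01025·13.1^0.27·exp(0.036·89+0.049·18.0) = 1.222
  r_corr = 0.8265 + 1.222 = 2.048 μm/a
zinc: temperature factor f = -0.071·(8.0) = -0.5680
  Pd branch = 0.0129·Pd^0.44·e^(0.046·RH+f) = 0.9208 μm/a
  Cl⁻ term: 0.0175·13.1^0.57·exp(0.008·89+0.085·18.0) = 0.7138
  sum: 0.9208 + 0.7138 → r_corr = 1.635 μm/a
Ordering by μm/a: copper (2.05) > zinc (1.63)

zinc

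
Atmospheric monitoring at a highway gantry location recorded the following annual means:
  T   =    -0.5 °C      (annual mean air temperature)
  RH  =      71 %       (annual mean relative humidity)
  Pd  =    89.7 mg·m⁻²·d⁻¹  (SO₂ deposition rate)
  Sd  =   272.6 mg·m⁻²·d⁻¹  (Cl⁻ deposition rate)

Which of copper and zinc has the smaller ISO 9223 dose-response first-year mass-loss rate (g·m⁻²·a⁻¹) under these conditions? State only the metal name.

copper

copper: f(T) = +0.126·(T−10) [T≤10 °C] = -1.3230
  SO₂ term: 0.0053·89.7^0.26·exp(0.059·71-1.3230) = 0.2997
  Sd branch = 0.01025·Sd^0.27·e^(0.036·RH+0.049·T) = 0.5858 μm/a
  sum: 0.2997 + 0.5858 → r_corr = 0.8855 μm/a
  mass loss = 0.8855 μm/a × 8.96 g/cm³ = 7.934 g·m⁻²·a⁻¹
zinc: f(T) = +0.038·(T−10) [T≤10 °C] = -0.3990
  SO₂ term: 0.0129·89.7^0.44·exp(0.046·71-0.3990) = 1.64
  Sd branch = 0.0175·Sd^0.57·e^(0.008·RH+0.085·T) = 0.7236 μm/a
  sum: 1.64 + 0.7236 → r_corr = 2.364 μm/a
  mass loss = 2.364 μm/a × 7.14 g/cm³ = 16.88 g·m⁻²·a⁻¹
Ordering by g·m⁻²·a⁻¹: zinc (16.9) > copper (7.93)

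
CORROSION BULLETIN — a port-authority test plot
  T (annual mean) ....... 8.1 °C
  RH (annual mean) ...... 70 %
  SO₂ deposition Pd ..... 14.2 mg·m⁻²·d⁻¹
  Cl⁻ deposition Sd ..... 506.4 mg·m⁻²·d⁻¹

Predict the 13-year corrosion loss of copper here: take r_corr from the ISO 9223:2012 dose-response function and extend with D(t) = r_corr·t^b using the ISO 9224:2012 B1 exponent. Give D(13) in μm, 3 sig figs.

D(13) = 8.49 μm

copper: T≤10 °C ⇒ hinge +0.126·(8.1−10) = -0.2394
  SO₂ term: 0.0053·14.2^0.26·exp(0.059·70-0.2394) = 0.5171
  Sd branch = 0.01025·Sd^0.27·e^(0.036·RH+0.049·T) = 1.018 μm/a
  sum: 0.5171 + 1.018 → r_corr = 1.535 μm/a
ISO 9224: D(t) = r_corr · t^b with b = 0.667 (copper, B1)
  D(13) = 1.535 × 13^0.667 = 1.535 × 5.534 = 8.494 μm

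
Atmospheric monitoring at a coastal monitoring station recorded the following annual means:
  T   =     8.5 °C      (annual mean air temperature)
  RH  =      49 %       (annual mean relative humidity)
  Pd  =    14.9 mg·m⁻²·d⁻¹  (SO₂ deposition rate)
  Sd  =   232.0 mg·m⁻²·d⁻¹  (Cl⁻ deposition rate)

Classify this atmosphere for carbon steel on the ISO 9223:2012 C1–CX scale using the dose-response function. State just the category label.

carbon steel: temperature factor f = +0.150·(-1.5) = -0.2250
  sulphur-dioxide contribution → 15.34 μm/a
  chloride contribution → 21.14 μm/a
  ⇒ r_corr(carbon steel) = 36.48 μm/a
36.5 μm/a falls in (25, 50] for carbon steel → category C3

C3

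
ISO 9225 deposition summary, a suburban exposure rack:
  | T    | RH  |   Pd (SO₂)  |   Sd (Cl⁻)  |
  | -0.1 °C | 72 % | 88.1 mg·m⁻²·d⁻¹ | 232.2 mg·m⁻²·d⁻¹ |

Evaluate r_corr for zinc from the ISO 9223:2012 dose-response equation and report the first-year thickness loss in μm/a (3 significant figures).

zinc: temperature factor f = +0.038·(-10.1) = -0.3838
  SO₂ term: 0.0129·88.1^0.44·exp(0.046·72-0.3838) = 1.73
  Cl⁻ term: 0.0175·232.2^0.57·exp(0.008·72+0.085·-0.1) = 0.6887
  sum: 1.73 + 0.6887 → r_corr = 2.419 μm/a

r_corr = 2.42 μm/a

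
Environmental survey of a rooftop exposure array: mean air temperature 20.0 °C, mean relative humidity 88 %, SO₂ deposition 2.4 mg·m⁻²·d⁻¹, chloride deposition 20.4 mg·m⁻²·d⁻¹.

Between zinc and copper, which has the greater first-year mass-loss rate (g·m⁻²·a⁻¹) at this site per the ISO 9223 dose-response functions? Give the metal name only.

copper

zinc: f(T) = -0.071·(T−10) [T>10 °C] = -0.7100
  SO₂ term: 0.0129·2.4^0.44·exp(0.046·88-0.7100) = 0.534
  Cl⁻ term: 0.0175·20.4^0.57·exp(0.008·88+0.085·20.0) = 1.08
  sum: 0.534 + 1.08 → r_corr = 1.614 μm/a
  mass loss = 1.614 μm/a × 7.14 g/cm³ = 11.53 g·m⁻²·a⁻¹
copper: temperature factor f = -0.080·(10.0) = -0.8000
  Pd branch = 0.0053·Pd^0.26·e^(0.059·RH+f) = 0.5377 μm/a
  Cl⁻ term: 0.01025·20.4^0.27·exp(0.036·88+0.049·20.0) = 1.465
  r_corr = 0.5377 + 1.465 = 2.003 μm/a
  mass loss = 2.003 μm/a × 8.96 g/cm³ = 17.94 g·m⁻²·a⁻¹
Ordering by g·m⁻²·a⁻¹: copper (17.9) > zinc (11.5)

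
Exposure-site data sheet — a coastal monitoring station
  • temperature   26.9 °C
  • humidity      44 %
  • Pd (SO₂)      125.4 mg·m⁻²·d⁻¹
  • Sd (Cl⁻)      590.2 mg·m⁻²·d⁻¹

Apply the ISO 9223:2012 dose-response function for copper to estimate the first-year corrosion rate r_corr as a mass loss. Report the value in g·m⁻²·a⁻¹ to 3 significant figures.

copper: temperature factor f = -0.080·(16.9) = -1.3520
  Pd branch = 0.0053·Pd^0.26·e^(0.059·RH+f) = 0.06458 μm/a
  Sd branch = 0.01025·Sd^0.27·e^(0.036·RH+0.049·T) = 1.045 μm/a
  r_corr = 0.06458 + 1.045 = 1.11 μm/a
Convert to mass loss: 1.11 μm/a × 8.96 g/cm³ = 9.945 g·m⁻²·a⁻¹

r_corr = 9.94 g·m⁻²·a⁻¹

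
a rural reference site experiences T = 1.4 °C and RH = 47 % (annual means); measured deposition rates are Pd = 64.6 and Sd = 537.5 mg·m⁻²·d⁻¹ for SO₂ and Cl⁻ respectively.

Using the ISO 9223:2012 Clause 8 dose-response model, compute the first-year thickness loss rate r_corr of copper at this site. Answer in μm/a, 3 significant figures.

copper: f(T) = +0.126·(T−10) [T≤10 °C] = -1.0836
  sulphur-dioxide contribution → 0.08485 μm/a
  chloride contribution → 0.3255 μm/a
  ⇒ r_corr(copper) = 0.4103 μm/a

r_corr = 0.410 μm/a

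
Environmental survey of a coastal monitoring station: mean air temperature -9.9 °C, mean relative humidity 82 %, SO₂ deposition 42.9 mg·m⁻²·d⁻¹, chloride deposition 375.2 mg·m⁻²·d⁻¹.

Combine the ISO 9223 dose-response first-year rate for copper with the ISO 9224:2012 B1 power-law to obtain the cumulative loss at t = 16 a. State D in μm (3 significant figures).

copper: T≤10 °C ⇒ hinge +0.126·(-9.9−10) = -2.5074
  SO₂ term: 0.0053·42.9^0.26·exp(0.059·82-2.5074) = 0.1448
  Sd branch = 0.01025·Sd^0.27·e^(0.036·RH+0.049·T) = 0.5986 μm/a
  sum: 0.1448 + 0.5986 → r_corr = 0.7434 μm/a
ISO 9224: D(t) = r_corr · t^b with b = 0.667 (copper, B1)
  D(16) = 0.7434 × 16^0.667 = 0.7434 × 6.355 = 4.725 μm

D(16) = 4.72 μm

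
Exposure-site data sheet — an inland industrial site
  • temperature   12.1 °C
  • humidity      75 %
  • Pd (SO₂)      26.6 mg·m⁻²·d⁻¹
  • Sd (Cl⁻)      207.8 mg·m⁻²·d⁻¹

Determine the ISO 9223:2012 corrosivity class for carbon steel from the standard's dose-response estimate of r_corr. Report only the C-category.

carbon steel: T>10 °C ⇒ hinge -0.054·(12.1−10) = -0.1134
  Pd branch = 1.77·Pd^0.52·e^(0.02·RH+f) = 39 μm/a
  Sd branch = 0.102·Sd^0.62·e^(0.033·RH+0.04·T) = 53.78 μm/a
  sum: 39 + 53.78 → r_corr = 92.78 μm/a
ISO 9223 Table 2 (carbon steel): 80 < 92.8 ≤ 200 μm/a ⇒ C5

C5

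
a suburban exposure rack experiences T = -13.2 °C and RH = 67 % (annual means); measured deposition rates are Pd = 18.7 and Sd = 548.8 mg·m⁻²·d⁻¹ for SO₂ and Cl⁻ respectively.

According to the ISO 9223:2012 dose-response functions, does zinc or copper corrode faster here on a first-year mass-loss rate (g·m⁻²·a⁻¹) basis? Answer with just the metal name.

zinc

zinc: temperature factor f = +0.038·(-23.2) = -0.8816
  Pd branch = 0.0129·Pd^0.44·e^(0.046·RH+f) = 0.4225 μm/a
  Sd branch = 0.0175·Sd^0.57·e^(0.008·RH+0.085·T) = 0.3548 μm/a
  sum: 0.4225 + 0.3548 → r_corr = 0.7773 μm/a
  mass loss = 0.7773 μm/a × 7.14 g/cm³ = 5.55 g·m⁻²·a⁻¹
copper: temperature factor f = +0.126·(-23.2) = -2.9232
  Pd branch = 0.0053·Pd^0.26·e^(0.059·RH+f) = 0.03178 μm/a
  Cl⁻ term: 0.01025·548.8^0.27·exp(0.036·67+0.049·-13.2) = 0.3288
  sum: 0.03178 + 0.3288 → r_corr = 0.3606 μm/a
  mass loss = 0.3606 μm/a × 8.96 g/cm³ = 3.231 g·m⁻²·a⁻¹
Ordering by g·m⁻²·a⁻¹: zinc (5.55) > copper (3.23)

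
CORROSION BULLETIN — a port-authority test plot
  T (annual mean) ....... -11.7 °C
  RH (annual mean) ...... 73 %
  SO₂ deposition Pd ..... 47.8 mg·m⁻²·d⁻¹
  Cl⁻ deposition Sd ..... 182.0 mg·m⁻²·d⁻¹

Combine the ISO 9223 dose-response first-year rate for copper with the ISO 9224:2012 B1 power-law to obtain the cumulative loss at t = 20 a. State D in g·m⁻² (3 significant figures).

copper: temperature factor f = +0.126·(-21.7) = -2.7342
  SO₂ term: 0.0053·47.8^0.26·exp(0.059·73-2.7342) = 0.06982
  Sd branch = 0.01025·Sd^0.27·e^(0.036·RH+0.049·T) = 0.3261 μm/a
  sum: 0.06982 + 0.3261 → r_corr = 0.3959 μm/a
Long-term exponent b (ISO 9224 Table 2, B1) = 0.667
  D(20) = 0.3959 × 20^0.667 = 0.3959 × 7.375 = 2.92 μm
  Mass loss = 2.92 μm × 8.96 g/cm³ = 26.16 g·m⁻²

D(20) = 26.2 g·m⁻²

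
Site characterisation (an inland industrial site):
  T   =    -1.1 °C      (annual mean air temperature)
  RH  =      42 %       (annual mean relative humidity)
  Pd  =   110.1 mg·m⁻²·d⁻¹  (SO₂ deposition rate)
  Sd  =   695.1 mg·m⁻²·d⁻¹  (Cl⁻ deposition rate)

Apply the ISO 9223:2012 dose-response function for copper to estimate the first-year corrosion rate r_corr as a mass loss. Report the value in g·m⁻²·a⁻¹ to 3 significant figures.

r_corr = 2.78 g·m⁻²·a⁻¹

copper: temperature factor f = +0.126·(-11.1) = -1.3986
  SO₂ term: 0.0053·110.1^0.26·exp(0.059·42-1.3986) = 0.05296
  Sd branch = 0.01025·Sd^0.27·e^(0.036·RH+0.049·T) = 0.2578 μm/a
  sum: 0.05296 + 0.2578 → r_corr = 0.3108 μm/a
Convert to mass loss: 0.3108 μm/a × 8.96 g/cm³ = 2.785 g·m⁻²·a⁻¹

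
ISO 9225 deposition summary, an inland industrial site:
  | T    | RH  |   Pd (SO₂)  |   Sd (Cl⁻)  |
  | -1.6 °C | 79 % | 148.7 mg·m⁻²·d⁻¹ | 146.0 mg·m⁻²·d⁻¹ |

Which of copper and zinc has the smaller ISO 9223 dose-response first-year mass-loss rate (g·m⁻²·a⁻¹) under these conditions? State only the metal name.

copper: f(T) = +0.126·(T−10) [T≤10 °C] = -1.4616
  Pd branch = 0.0053·Pd^0.26·e^(0.059·RH+f) = 0.477 μm/a
  Cl⁻ term: 0.01025·146.0^0.27·exp(0.036·79+0.049·-1.6) = 0.6254
  r_corr = 0.477 + 0.6254 = 1.102 μm/a
  mass loss = 1.102 μm/a × 8.96 g/cm³ = 9.878 g·m⁻²·a⁻¹
zinc: f(T) = +0.038·(T−10) [T≤10 °C] = -0.4408
  Pd branch = 0.0129·Pd^0.44·e^(0.046·RH+f) = 2.839 μm/a
  Sd branch = 0.0175·Sd^0.57·e^(0.008·RH+0.085·T) = 0.4922 μm/a
  r_corr = 2.839 + 0.4922 = 3.331 μm/a
  mass loss = 3.331 μm/a × 7.14 g/cm³ = 23.79 g·m⁻²·a⁻¹
Ordering by g·m⁻²·a⁻¹: zinc (23.8) > copper (9.88)

copper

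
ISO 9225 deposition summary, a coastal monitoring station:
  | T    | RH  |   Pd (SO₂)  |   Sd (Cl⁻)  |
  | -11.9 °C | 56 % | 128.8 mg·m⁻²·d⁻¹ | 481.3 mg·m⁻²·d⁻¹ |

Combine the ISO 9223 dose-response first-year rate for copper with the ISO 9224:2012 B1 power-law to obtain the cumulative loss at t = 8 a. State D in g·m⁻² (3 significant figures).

D(8) = 9.32 g·m⁻²

copper: temperature factor f = +0.126·(-21.9) = -2.7594
  Pd branch = 0.0053·Pd^0.26·e^(0.059·RH+f) = 0.03231 μm/a
  Sd branch = 0.01025·Sd^0.27·e^(0.036·RH+0.049·T) = 0.2277 μm/a
  sum: 0.03231 + 0.2277 → r_corr = 0.26 μm/a
Power-law: D(8) = r_corr · 8^0.667
  D(8) = 0.26 × 8^0.667 = 0.26 × 4.003 = 1.041 μm
  Mass loss = 1.041 μm × 8.96 g/cm³ = 9.324 g·m⁻²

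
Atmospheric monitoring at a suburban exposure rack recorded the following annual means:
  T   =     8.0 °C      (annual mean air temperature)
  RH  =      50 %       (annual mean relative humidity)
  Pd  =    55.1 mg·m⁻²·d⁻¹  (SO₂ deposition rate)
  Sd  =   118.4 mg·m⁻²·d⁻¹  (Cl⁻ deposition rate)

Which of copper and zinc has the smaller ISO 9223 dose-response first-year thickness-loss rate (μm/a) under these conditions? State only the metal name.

copper

copper: f(T) = +0.126·(T−10) [T≤10 °C] = -0.2520
  SO₂ term: 0.0053·55.1^0.26·exp(0.059·50-0.2520) = 0.2232
  Sd branch = 0.01025·Sd^0.27·e^(0.036·RH+0.049·T) = 0.333 μm/a
  sum: 0.2232 + 0.333 → r_corr = 0.5562 μm/a
zinc: f(T) = +0.038·(T−10) [T≤10 °C] = -0.0760
  SO₂ term: 0.0129·55.1^0.44·exp(0.046·50-0.0760) = 0.6959
  Sd branch = 0.0175·Sd^0.57·e^(0.008·RH+0.085·T) = 0.7832 μm/a
  sum: 0.6959 + 0.7832 → r_corr = 1.479 μm/a
Ordering by μm/a: zinc (1.48) > copper (0.556)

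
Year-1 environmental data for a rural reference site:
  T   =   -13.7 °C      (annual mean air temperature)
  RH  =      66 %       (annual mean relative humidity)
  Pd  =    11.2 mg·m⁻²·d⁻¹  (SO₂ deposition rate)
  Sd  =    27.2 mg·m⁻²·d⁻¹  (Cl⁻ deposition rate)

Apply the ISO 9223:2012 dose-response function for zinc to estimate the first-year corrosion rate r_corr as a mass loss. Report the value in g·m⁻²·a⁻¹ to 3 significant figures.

r_corr = 2.69 g·m⁻²·a⁻¹

zinc: T≤10 °C ⇒ hinge +0.038·(-13.7−10) = -0.9006
  SO₂ term: 0.0129·11.2^0.44·exp(0.046·66-0.9006) = 0.316
  Cl⁻ term: 0.0175·27.2^0.57·exp(0.008·66+0.085·-13.7) = 0.06086
  r_corr = 0.316 + 0.06086 = 0.3768 μm/a
Convert to mass loss: 0.3768 μm/a × 7.14 g/cm³ = 2.691 g·m⁻²·a⁻¹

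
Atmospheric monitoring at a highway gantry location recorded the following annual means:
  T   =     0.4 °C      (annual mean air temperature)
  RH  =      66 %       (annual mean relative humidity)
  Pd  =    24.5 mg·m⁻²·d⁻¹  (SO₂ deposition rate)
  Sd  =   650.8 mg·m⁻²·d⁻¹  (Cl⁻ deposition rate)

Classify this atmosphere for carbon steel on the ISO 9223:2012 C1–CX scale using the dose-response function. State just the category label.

C4

carbon steel: T≤10 °C ⇒ hinge +0.150·(0.4−10) = -1.4400
  sulphur-dioxide contribution → 8.284 μm/a
  chloride contribution → 50.79 μm/a
  total first-year rate 59.07 μm/a
Category bounds: 50…80 μm/a bracket r_corr ⇒ C4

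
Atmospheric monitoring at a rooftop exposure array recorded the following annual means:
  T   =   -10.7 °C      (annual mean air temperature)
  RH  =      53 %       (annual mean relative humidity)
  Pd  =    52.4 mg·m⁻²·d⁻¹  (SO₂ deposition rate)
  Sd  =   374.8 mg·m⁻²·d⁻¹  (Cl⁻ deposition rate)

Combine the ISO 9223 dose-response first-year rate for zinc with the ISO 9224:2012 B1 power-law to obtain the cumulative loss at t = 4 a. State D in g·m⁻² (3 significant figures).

D(4) = 15.4 g·m⁻²

zinc: T≤10 °C ⇒ hinge +0.038·(-10.7−10) = -0.7866
  SO₂ term: 0.0129·52.4^0.44·exp(0.046·53-0.7866) = 0.384
  Sd branch = 0.0175·Sd^0.57·e^(0.008·RH+0.085·T) = 0.3157 μm/a
  r_corr = 0.384 + 0.3157 = 0.6996 μm/a
ISO 9224: D(t) = r_corr · t^b with b = 0.813 (zinc, B1)
  D(4) = 0.6996 × 4^0.813 = 0.6996 × 3.087 = 2.16 μm
  Mass loss = 2.16 μm × 7.14 g/cm³ = 15.42 g·m⁻²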